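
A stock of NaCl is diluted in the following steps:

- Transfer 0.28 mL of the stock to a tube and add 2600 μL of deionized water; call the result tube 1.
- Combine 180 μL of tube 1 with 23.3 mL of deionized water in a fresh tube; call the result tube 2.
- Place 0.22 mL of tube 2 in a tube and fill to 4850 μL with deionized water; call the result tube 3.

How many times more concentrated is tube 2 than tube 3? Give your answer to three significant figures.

Step 1: 0.28 mL + 2600 μL = 2.88 mL total → factor 2.88/0.28 = 10.286
Step 2: 180 μL + 23.3 mL = 23480 μL total → factor 23480/180 = 130.44
Step 3: 0.22 mL brought to 4850 μL → factor 4.85/0.22 = 22.045
Dilution factor to tube 2 = 1341.7; to tube 3 = 29579
[tube 2]/[tube 3] = (factor to tube 3)/(factor to tube 2) = 29579/1341.7 = 22.0

22.0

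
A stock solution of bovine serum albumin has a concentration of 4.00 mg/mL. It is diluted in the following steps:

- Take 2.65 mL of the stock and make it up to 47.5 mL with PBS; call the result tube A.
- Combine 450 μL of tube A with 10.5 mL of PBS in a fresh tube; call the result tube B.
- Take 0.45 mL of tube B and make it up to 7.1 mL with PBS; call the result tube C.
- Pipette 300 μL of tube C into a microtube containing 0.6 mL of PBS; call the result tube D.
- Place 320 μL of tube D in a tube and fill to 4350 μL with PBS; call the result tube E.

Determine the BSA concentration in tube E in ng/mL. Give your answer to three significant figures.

14.3 ng/mL

Step 1: 2.65 mL brought to 47.5 mL → factor 47.5/2.65 = 17.925
Step 2: 450 μL + 10.5 mL = 10950 μL total → factor 10950/450 = 24.333
Step 3: 0.45 mL brought to 7.1 mL → factor 7.1/0.45 = 15.778
Step 4: 300 μL + 0.6 mL = 900 μL total → factor 900/300 = 3
Step 5: 320 μL brought to 4350 μL → factor 4350/320 = 13.594
Overall dilution factor = 17.925 × 24.333 × 15.778 × 3 × 13.594 = 2.8064 × 10^5
Final = 4.00 mg/mL / 2.8064 × 10^5 = 1.425 × 10^-5 mg/mL = 14.3 ng/mL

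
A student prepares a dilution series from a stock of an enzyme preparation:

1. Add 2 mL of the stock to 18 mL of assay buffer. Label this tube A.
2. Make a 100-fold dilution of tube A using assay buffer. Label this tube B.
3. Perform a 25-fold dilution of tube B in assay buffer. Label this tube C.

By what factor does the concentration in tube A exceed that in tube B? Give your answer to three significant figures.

Step 1: 2 mL + 18 mL = 20 mL total → factor 20/2 = 10
Step 2: 100-fold → factor 100
Dilution factor to tube A = 10; to tube B = 1000
[tube A]/[tube B] = (factor to tube B)/(factor to tube A) = 1000/10 = 100

100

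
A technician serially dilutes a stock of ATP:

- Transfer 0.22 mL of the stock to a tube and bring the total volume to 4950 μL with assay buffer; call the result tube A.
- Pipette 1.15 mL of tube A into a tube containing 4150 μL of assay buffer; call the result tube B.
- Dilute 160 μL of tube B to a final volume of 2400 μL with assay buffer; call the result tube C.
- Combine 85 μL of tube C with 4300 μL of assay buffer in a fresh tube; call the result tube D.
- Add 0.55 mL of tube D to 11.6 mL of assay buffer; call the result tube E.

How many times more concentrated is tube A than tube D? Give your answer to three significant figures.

3.57 × 10^3

Step 1: 0.22 mL brought to 4950 μL → factor 4.95/0.22 = 22.5
Step 2: 1.15 mL + 4150 μL = 5.3 mL total → factor 5.3/1.15 = 4.6087
Step 3: 160 μL brought to 2400 μL → factor 2400/160 = 15
Step 4: 85 μL + 4300 μL = 4385 μL total → factor 4385/85 = 51.588
Dilution factor to tube A = 22.5; to tube D = 80242
[tube A]/[tube D] = (factor to tube D)/(factor to tube A) = 80242/22.5 = 3.57 × 10^3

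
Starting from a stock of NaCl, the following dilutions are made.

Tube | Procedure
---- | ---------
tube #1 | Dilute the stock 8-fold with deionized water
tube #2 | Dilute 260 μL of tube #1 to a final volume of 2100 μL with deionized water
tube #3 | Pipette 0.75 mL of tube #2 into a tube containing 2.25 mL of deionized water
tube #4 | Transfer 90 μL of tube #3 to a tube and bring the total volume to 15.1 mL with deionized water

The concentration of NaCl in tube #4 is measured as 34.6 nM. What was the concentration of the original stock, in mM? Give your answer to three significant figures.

1.50 mM

Step 1: 8-fold → factor 8
Step 2: 260 μL brought to 2100 μL → factor 2100/260 = 8.0769
Step 3: 0.75 mL + 2.25 mL = 3 mL total → factor 3/0.75 = 4
Step 4: 90 μL brought to 15.1 mL → factor 15100/90 = 167.78
Overall dilution factor = 8 × 8.0769 × 4 × 167.78 = 43364
Stock = 34.6 nM × 43364 = 1.500 × 10^6 nM = 1.50 mM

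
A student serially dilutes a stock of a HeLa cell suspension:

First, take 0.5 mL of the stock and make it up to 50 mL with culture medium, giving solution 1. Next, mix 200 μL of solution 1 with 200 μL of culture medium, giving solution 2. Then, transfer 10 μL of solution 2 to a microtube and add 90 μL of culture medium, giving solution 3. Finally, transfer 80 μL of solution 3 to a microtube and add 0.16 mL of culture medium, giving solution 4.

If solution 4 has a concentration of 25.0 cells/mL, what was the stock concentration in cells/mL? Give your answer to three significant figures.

1.50 × 10^5 cells/mL

Step 1: 0.5 mL brought to 50 mL → factor 50/0.5 = 100
Step 2: 200 μL + 200 μL = 400 μL total → factor 400/200 = 2
Step 3: 10 μL + 90 μL = 100 μL total → factor 100/10 = 10
Step 4: 80 μL + 0.16 mL = 240 μL total → factor 240/80 = 3
Overall dilution factor = 100 × 2 × 10 × 3 = 6000
Stock = 25.0 cells/mL × 6000 = 1.50 × 10^5 cells/mL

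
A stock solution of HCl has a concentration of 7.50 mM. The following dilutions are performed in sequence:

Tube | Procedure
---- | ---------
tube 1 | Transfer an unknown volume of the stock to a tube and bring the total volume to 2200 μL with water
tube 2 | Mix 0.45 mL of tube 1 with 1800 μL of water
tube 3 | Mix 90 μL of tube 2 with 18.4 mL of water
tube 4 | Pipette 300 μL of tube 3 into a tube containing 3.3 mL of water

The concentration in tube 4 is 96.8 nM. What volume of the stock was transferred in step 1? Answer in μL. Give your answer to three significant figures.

Step 1: v brought to 2200 μL → factor = 2200 μL/v
Step 2: 0.45 mL + 1800 μL = 2.25 mL total → factor 2.25/0.45 = 5
Step 3: 90 μL + 18.4 mL = 18490 μL total → factor 18490/90 = 205.44
Step 4: 300 μL + 3.3 mL = 3600 μL total → factor 3600/300 = 12
Product of known-step factors = 12327
Overall factor = 7.50 mM / (96.8 nM) = 77479
Step-1 factor = 77479 / 12327 = 6.2855
v = 2200 μL / 6.2855 = 350 μL

350 μL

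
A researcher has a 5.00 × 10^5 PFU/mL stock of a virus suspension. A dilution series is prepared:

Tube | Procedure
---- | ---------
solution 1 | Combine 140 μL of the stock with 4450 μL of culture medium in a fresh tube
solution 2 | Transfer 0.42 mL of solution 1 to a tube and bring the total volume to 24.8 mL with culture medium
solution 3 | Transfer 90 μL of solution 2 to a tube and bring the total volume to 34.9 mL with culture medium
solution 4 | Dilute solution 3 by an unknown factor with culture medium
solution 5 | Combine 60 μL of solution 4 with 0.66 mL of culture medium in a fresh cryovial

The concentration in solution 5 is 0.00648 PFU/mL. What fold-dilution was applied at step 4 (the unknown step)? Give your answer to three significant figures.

8.57-fold

Step 1: 140 μL + 4450 μL = 4590 μL total → factor 4590/140 = 32.786
Step 2: 0.42 mL brought to 24.8 mL → factor 24.8/0.42 = 59.048
Step 3: 90 μL brought to 34.9 mL → factor 34900/90 = 387.78
Step 4: unknown factor x
Step 5: 60 μL + 0.66 mL = 720 μL total → factor 720/60 = 12
Product of known-step factors = 9.0085 × 10^6
Overall factor = 5.00 × 10^5 PFU/mL / (0.00648 PFU/mL) = 7.716 × 10^7
x = 7.716 × 10^7 / 9.0085 × 10^6 = 8.57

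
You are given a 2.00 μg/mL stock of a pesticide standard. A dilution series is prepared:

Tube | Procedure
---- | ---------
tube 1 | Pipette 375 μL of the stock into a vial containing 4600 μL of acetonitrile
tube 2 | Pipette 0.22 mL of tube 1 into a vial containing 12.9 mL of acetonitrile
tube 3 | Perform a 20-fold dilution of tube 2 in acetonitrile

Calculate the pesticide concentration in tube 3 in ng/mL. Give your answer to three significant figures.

0.126 ng/mL

Step 1: 375 μL + 4600 μL = 4975 μL total → factor 4975/375 = 13.267
Step 2: 0.22 mL + 12.9 mL = 13.12 mL total → factor 13.12/0.22 = 59.636
Step 3: 20-fold → factor 20
Dilution factor through tube 3 = 13.267 × 59.636 × 20 = 15824
[tube 3] = 2.00 μg/mL / 15824 = 0.0001264 μg/mL = 0.126 ng/mL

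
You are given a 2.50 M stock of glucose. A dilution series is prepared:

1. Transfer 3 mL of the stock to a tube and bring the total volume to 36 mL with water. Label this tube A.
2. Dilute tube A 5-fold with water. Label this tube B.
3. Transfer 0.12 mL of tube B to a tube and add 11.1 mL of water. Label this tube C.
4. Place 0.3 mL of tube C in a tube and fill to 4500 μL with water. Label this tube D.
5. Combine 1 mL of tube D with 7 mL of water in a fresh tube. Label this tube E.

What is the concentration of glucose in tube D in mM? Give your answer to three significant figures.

Step 1: 3 mL brought to 36 mL → factor 36/3 = 12
Step 2: 5-fold → factor 5
Step 3: 0.12 mL + 11.1 mL = 11.22 mL total → factor 11.22/0.12 = 93.5
Step 4: 0.3 mL brought to 4500 μL → factor 4.5/0.3 = 15
Dilution factor through tube D = 12 × 5 × 93.5 × 15 = 84150
[tube D] = 2.50 M / 84150 = 2.971 × 10^-5 M = 0.0297 mM

0.0297 mM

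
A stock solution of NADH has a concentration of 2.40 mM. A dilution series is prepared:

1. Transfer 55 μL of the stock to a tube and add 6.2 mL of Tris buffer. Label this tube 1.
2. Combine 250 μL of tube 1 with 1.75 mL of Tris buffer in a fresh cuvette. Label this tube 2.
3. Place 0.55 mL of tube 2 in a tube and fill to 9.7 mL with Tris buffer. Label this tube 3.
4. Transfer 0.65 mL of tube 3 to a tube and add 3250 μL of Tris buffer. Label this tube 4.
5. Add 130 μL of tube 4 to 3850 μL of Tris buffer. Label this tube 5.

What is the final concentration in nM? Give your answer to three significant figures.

Step 1: 55 μL + 6.2 mL = 6255 μL total → factor 6255/55 = 113.73
Step 2: 250 μL + 1.75 mL = 2000 μL total → factor 2000/250 = 8
Step 3: 0.55 mL brought to 9.7 mL → factor 9.7/0.55 = 17.636
Step 4: 0.65 mL + 3250 μL = 3.9 mL total → factor 3.9/0.65 = 6
Step 5: 130 μL + 3850 μL = 3980 μL total → factor 3980/130 = 30.615
Overall dilution factor = 113.73 × 8 × 17.636 × 6 × 30.615 = 2.9475 × 10^6
Final = 2.40 mM / 2.9475 × 10^6 = 8.142 × 10^-7 mM = 0.814 nM

0.814 nM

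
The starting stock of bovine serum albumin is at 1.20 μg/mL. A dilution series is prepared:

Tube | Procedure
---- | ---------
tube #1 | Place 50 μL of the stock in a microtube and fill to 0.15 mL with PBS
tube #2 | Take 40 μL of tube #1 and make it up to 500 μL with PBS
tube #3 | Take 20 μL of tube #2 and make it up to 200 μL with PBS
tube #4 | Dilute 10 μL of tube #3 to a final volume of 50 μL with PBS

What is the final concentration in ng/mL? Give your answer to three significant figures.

Step 1: 50 μL brought to 0.15 mL → factor 150/50 = 3
Step 2: 40 μL brought to 500 μL → factor 500/40 = 12.5
Step 3: 20 μL brought to 200 μL → factor 200/20 = 10
Step 4: 10 μL brought to 50 μL → factor 50/10 = 5
Overall dilution factor = 3 × 12.5 × 10 × 5 = 1875
Final = 1.20 μg/mL / 1875 = 0.0006400 μg/mL = 0.640 ng/mL

0.640 ng/mL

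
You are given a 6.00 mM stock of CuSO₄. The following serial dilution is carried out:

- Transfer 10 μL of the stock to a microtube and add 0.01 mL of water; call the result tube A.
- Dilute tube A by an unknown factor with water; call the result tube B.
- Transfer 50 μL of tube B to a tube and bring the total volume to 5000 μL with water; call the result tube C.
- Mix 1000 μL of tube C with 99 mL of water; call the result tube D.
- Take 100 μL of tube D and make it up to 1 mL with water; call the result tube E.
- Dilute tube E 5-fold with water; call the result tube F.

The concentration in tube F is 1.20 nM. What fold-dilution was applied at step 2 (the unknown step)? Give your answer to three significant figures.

5.00-fold

Step 1: 10 μL + 0.01 mL = 20 μL total → factor 20/10 = 2
Step 2: unknown factor x
Step 3: 50 μL brought to 5000 μL → factor 5000/50 = 100
Step 4: 1000 μL + 99 mL = 1 × 10^5 μL total → factor 1 × 10^5/1000 = 100
Step 5: 100 μL brought to 1 mL → factor 1000/100 = 10
Step 6: 5-fold → factor 5
Product of known-step factors = 1 × 10^6
Overall factor = 6.00 mM / (1.20 nM) = 5 × 10^6
x = 5 × 10^6 / 1 × 10^6 = 5.00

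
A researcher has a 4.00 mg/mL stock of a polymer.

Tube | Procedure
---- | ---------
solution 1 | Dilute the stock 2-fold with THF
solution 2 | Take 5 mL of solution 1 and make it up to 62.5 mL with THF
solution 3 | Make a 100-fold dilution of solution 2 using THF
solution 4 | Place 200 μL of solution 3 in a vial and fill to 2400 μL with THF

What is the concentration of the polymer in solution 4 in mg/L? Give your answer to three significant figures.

Step 1: 2-fold → factor 2
Step 2: 5 mL brought to 62.5 mL → factor 62.5/5 = 12.5
Step 3: 100-fold → factor 100
Step 4: 200 μL brought to 2400 μL → factor 2400/200 = 12
Overall dilution factor = 2 × 12.5 × 100 × 12 = 30000
Final = 4.00 mg/mL / 30000 = 0.0001333 mg/mL = 0.133 mg/L

0.133 mg/L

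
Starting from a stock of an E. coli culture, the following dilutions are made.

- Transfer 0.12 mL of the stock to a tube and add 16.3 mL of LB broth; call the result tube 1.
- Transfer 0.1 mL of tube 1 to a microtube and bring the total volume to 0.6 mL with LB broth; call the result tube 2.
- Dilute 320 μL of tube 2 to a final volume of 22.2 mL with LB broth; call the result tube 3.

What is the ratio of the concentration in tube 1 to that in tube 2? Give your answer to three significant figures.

6.00

Step 1: 0.12 mL + 16.3 mL = 16.42 mL total → factor 16.42/0.12 = 136.83
Step 2: 0.1 mL brought to 0.6 mL → factor 0.6/0.1 = 6
Dilution factor to tube 1 = 136.83; to tube 2 = 821
[tube 1]/[tube 2] = (factor to tube 2)/(factor to tube 1) = 821/136.83 = 6.00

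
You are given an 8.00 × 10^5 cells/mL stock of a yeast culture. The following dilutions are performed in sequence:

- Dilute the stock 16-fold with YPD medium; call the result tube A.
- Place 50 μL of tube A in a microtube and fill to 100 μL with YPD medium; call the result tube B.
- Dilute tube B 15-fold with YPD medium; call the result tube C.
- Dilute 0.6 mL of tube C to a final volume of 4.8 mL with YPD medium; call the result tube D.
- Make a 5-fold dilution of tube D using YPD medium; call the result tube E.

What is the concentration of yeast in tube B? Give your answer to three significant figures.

Step 1: 16-fold → factor 16
Step 2: 50 μL brought to 100 μL → factor 100/50 = 2
Dilution factor through tube B = 16 × 2 = 32
[tube B] = 8.00 × 10^5 cells/mL / 32 = 2.50 × 10^4 cells/mL

2.50 × 10^4 cells/mL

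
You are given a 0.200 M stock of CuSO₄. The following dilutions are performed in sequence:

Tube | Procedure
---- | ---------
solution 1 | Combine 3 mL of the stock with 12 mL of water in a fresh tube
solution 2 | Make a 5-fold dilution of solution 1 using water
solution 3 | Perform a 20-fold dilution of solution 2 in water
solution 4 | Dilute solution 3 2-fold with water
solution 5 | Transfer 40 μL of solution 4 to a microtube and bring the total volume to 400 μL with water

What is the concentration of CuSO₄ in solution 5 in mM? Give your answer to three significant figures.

Step 1: 3 mL + 12 mL = 15 mL total → factor 15/3 = 5
Step 2: 5-fold → factor 5
Step 3: 20-fold → factor 20
Step 4: 2-fold → factor 2
Step 5: 40 μL brought to 400 μL → factor 400/40 = 10
Overall dilution factor = 5 × 5 × 20 × 2 × 10 = 10000
Final = 0.200 M / 10000 = 2.000 × 10^-5 M = 0.0200 mM

0.0200 mM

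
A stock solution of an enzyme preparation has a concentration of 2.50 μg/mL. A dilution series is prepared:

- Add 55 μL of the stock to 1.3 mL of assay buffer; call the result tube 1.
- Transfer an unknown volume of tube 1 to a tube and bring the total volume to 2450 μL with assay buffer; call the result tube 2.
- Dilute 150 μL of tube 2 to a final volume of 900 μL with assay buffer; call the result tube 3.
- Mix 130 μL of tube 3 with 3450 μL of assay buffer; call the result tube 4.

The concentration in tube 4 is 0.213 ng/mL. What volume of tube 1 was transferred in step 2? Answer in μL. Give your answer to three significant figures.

850 μL

Step 1: 55 μL + 1.3 mL = 1355 μL total → factor 1355/55 = 24.636
Step 2: v brought to 2450 μL → factor = 2450 μL/v
Step 3: 150 μL brought to 900 μL → factor 900/150 = 6
Step 4: 130 μL + 3450 μL = 3580 μL total → factor 3580/130 = 27.538
Product of known-step factors = 4070.7
Overall factor = 2.50 μg/mL / (0.213 ng/mL) = 11737
Step-2 factor = 11737 / 4070.7 = 2.8833
v = 2450 μL / 2.8833 = 850 μL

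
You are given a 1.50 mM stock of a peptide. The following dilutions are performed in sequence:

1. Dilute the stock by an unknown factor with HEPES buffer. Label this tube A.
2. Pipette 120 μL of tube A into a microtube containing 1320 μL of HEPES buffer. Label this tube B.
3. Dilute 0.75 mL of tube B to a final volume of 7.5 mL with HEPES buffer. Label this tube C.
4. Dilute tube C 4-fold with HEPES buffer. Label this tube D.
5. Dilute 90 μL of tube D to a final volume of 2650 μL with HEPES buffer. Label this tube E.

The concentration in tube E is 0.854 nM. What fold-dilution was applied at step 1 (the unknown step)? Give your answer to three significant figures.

124-fold

Step 1: unknown factor x
Step 2: 120 μL + 1320 μL = 1440 μL total → factor 1440/120 = 12
Step 3: 0.75 mL brought to 7.5 mL → factor 7.5/0.75 = 10
Step 4: 4-fold → factor 4
Step 5: 90 μL brought to 2650 μL → factor 2650/90 = 29.444
Product of known-step factors = 14133
Overall factor = 1.50 mM / (0.854 nM) = 1.7564 × 10^6
x = 1.7564 × 10^6 / 14133 = 124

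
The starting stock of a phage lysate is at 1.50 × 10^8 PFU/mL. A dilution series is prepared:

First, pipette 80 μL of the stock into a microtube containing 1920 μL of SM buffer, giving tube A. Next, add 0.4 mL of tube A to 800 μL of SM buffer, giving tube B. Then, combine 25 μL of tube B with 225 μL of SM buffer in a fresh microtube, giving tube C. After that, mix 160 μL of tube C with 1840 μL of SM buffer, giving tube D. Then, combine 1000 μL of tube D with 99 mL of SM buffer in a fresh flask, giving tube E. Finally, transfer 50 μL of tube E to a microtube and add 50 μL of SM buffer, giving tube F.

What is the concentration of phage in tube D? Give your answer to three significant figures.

1.60 × 10^4 PFU/mL

Step 1: 80 μL + 1920 μL = 2000 μL total → factor 2000/80 = 25
Step 2: 0.4 mL + 800 μL = 1.2 mL total → factor 1.2/0.4 = 3
Step 3: 25 μL + 225 μL = 250 μL total → factor 250/25 = 10
Step 4: 160 μL + 1840 μL = 2000 μL total → factor 2000/160 = 12.5
Dilution factor through tube D = 25 × 3 × 10 × 12.5 = 9375
[tube D] = 1.50 × 10^8 PFU/mL / 9375 = 1.60 × 10^4 PFU/mL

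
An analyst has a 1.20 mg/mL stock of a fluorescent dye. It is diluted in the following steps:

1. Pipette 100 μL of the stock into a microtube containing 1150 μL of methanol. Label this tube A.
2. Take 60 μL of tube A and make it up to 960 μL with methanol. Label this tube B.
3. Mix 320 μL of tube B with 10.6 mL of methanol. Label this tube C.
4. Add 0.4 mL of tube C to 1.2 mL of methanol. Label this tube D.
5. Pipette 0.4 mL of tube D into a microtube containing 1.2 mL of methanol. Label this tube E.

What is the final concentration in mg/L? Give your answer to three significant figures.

Step 1: 100 μL + 1150 μL = 1250 μL total → factor 1250/100 = 12.5
Step 2: 60 μL brought to 960 μL → factor 960/60 = 16
Step 3: 320 μL + 10.6 mL = 10920 μL total → factor 10920/320 = 34.125
Step 4: 0.4 mL + 1.2 mL = 1.6 mL total → factor 1.6/0.4 = 4
Step 5: 0.4 mL + 1.2 mL = 1.6 mL total → factor 1.6/0.4 = 4
Overall dilution factor = 12.5 × 16 × 34.125 × 4 × 4 = 1.092 × 10^5
Final = 1.20 mg/mL / 1.092 × 10^5 = 1.099 × 10^-5 mg/mL = 0.0110 mg/L

0.0110 mg/L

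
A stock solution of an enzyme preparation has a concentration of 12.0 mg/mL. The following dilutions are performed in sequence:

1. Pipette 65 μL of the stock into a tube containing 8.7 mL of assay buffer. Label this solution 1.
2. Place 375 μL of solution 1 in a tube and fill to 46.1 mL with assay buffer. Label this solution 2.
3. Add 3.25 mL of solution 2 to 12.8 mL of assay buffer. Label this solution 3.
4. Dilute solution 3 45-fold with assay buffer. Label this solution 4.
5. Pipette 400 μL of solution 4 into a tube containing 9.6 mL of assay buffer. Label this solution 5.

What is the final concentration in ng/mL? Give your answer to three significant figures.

0.130 ng/mL

Step 1: 65 μL + 8.7 mL = 8765 μL total → factor 8765/65 = 134.85
Step 2: 375 μL brought to 46.1 mL → factor 46100/375 = 122.93
Step 3: 3.25 mL + 12.8 mL = 16.05 mL total → factor 16.05/3.25 = 4.9385
Step 4: 45-fold → factor 45
Step 5: 400 μL + 9.6 mL = 10000 μL total → factor 10000/400 = 25
Overall dilution factor = 134.85 × 122.93 × 4.9385 × 45 × 25 = 9.2098 × 10^7
Final = 12.0 mg/mL / 9.2098 × 10^7 = 1.303 × 10^-7 mg/mL = 0.130 ng/mL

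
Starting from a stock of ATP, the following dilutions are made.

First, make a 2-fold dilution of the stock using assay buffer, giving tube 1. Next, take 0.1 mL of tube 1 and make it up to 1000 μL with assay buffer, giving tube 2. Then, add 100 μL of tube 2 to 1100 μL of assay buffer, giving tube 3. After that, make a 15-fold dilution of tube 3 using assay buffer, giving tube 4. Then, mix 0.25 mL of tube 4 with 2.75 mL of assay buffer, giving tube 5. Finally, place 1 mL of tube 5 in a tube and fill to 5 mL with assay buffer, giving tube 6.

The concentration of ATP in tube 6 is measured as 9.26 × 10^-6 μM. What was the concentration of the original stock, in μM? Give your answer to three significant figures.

2.00 μM

Step 1: 2-fold → factor 2
Step 2: 0.1 mL brought to 1000 μL → factor 1/0.1 = 10
Step 3: 100 μL + 1100 μL = 1200 μL total → factor 1200/100 = 12
Step 4: 15-fold → factor 15
Step 5: 0.25 mL + 2.75 mL = 3 mL total → factor 3/0.25 = 12
Step 6: 1 mL brought to 5 mL → factor 5/1 = 5
Overall dilution factor = 2 × 10 × 12 × 15 × 12 × 5 = 2.16 × 10^5
Stock = 9.26 × 10^-6 μM × 2.16 × 10^5 = 2.00 μM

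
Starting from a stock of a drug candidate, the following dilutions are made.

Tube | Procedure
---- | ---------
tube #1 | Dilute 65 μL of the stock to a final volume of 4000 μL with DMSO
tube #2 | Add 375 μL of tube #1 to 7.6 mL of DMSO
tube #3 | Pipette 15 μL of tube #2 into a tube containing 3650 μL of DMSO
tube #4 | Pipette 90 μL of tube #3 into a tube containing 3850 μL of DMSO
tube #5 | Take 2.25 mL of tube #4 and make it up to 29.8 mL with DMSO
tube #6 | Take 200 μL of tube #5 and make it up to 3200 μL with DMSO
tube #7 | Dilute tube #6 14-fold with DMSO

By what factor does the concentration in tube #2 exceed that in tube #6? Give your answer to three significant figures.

2.27 × 10^6

Step 1: 65 μL brought to 4000 μL → factor 4000/65 = 61.538
Step 2: 375 μL + 7.6 mL = 7975 μL total → factor 7975/375 = 21.267
Step 3: 15 μL + 3650 μL = 3665 μL total → factor 3665/15 = 244.33
Step 4: 90 μL + 3850 μL = 3940 μL total → factor 3940/90 = 43.778
Step 5: 2.25 mL brought to 29.8 mL → factor 29.8/2.25 = 13.244
Step 6: 200 μL brought to 3200 μL → factor 3200/200 = 16
Dilution factor to tube #2 = 1308.7; to tube #6 = 2.9664 × 10^9
[tube #2]/[tube #6] = (factor to tube #6)/(factor to tube #2) = 2.9664 × 10^9/1308.7 = 2.27 × 10^6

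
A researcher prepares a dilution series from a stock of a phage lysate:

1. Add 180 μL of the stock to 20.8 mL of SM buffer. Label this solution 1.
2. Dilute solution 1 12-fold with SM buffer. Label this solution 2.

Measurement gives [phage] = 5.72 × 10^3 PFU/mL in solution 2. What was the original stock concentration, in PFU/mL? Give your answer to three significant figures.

8.00 × 10^6 PFU/mL

Step 1: 180 μL + 20.8 mL = 20980 μL total → factor 20980/180 = 116.56
Step 2: 12-fold → factor 12
Overall dilution factor = 116.56 × 12 = 1398.7
Stock = 5.72 × 10^3 PFU/mL × 1398.7 = 8.00 × 10^6 PFU/mL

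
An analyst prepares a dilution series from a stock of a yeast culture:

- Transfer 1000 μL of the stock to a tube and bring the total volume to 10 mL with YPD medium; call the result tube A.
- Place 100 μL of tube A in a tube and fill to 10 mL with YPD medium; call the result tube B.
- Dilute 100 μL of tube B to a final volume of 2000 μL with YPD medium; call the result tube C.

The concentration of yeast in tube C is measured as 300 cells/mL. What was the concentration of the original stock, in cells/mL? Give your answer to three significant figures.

6.00 × 10^6 cells/mL

Step 1: 1000 μL brought to 10 mL → factor 10000/1000 = 10
Step 2: 100 μL brought to 10 mL → factor 10000/100 = 100
Step 3: 100 μL brought to 2000 μL → factor 2000/100 = 20
Overall dilution factor = 10 × 100 × 20 = 20000
Stock = 300 cells/mL × 20000 = 6.00 × 10^6 cells/mL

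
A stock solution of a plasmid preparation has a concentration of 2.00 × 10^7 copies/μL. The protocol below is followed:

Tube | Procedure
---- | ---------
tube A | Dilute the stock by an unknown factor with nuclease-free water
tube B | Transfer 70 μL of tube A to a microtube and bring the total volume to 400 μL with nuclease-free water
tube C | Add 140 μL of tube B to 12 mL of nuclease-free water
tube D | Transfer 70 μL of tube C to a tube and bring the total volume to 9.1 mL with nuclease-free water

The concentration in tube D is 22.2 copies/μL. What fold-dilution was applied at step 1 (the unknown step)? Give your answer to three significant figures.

Step 1: unknown factor x
Step 2: 70 μL brought to 400 μL → factor 400/70 = 5.7143
Step 3: 140 μL + 12 mL = 12140 μL total → factor 12140/140 = 86.714
Step 4: 70 μL brought to 9.1 mL → factor 9100/70 = 130
Product of known-step factors = 64416
Overall factor = 2.00 × 10^7 copies/μL / (22.2 copies/μL) = 9.009 × 10^5
x = 9.009 × 10^5 / 64416 = 14.0

14.0-fold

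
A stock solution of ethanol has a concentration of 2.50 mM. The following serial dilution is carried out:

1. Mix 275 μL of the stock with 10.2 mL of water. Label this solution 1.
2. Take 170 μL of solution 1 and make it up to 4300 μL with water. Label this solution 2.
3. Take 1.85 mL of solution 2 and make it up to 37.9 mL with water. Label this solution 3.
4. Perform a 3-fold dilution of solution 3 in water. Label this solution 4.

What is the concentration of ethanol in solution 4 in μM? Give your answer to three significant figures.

0.0422 μM

Step 1: 275 μL + 10.2 mL = 10475 μL total → factor 10475/275 = 38.091
Step 2: 170 μL brought to 4300 μL → factor 4300/170 = 25.294
Step 3: 1.85 mL brought to 37.9 mL → factor 37.9/1.85 = 20.486
Step 4: 3-fold → factor 3
Overall dilution factor = 38.091 × 25.294 × 20.486 × 3 = 59215
Final = 2.50 mM / 59215 = 4.222 × 10^-5 mM = 0.0422 μM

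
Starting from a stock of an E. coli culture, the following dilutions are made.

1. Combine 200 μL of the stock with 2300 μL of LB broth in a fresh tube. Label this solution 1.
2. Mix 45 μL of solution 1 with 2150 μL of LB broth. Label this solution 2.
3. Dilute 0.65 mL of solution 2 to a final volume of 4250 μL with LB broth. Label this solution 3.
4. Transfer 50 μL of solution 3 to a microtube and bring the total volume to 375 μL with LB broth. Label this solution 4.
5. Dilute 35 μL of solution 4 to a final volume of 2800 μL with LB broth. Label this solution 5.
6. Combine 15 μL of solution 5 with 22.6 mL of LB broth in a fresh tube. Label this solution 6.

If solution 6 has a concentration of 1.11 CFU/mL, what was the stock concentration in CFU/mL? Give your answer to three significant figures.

Step 1: 200 μL + 2300 μL = 2500 μL total → factor 2500/200 = 12.5
Step 2: 45 μL + 2150 μL = 2195 μL total → factor 2195/45 = 48.778
Step 3: 0.65 mL brought to 4250 μL → factor 4.25/0.65 = 6.5385
Step 4: 50 μL brought to 375 μL → factor 375/50 = 7.5
Step 5: 35 μL brought to 2800 μL → factor 2800/35 = 80
Step 6: 15 μL + 22.6 mL = 22615 μL total → factor 22615/15 = 1507.7
Overall dilution factor = 12.5 × 48.778 × 6.5385 × 7.5 × 80 × 1507.7 = 3.6063 × 10^9
Stock = 1.11 CFU/mL × 3.6063 × 10^9 = 4.00 × 10^9 CFU/mL

4.00 × 10^9 CFU/mL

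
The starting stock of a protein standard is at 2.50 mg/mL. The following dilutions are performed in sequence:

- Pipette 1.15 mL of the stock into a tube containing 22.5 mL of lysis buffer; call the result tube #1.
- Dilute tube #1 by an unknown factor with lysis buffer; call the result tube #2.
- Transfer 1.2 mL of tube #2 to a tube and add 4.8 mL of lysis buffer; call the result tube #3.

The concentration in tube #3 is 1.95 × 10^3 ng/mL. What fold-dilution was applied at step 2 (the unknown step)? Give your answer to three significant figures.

12.5-fold

Step 1: 1.15 mL + 22.5 mL = 23.65 mL total → factor 23.65/1.15 = 20.565
Step 2: unknown factor x
Step 3: 1.2 mL + 4.8 mL = 6 mL total → factor 6/1.2 = 5
Product of known-step factors = 102.83
Overall factor = 2.50 mg/mL / (1.95 × 10^3 ng/mL) = 1282.1
x = 1282.1 / 102.83 = 12.5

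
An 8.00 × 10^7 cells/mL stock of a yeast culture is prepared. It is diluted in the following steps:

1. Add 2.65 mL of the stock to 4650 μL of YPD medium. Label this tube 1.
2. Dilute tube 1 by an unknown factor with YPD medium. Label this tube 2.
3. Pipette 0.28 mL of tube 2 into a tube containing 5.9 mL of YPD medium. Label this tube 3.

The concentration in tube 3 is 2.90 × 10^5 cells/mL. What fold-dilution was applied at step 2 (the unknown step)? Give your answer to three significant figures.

Step 1: 2.65 mL + 4650 μL = 7.3 mL total → factor 7.3/2.65 = 2.7547
Step 2: unknown factor x
Step 3: 0.28 mL + 5.9 mL = 6.18 mL total → factor 6.18/0.28 = 22.071
Product of known-step factors = 60.801
Overall factor = 8.00 × 10^7 cells/mL / (2.90 × 10^5 cells/mL) = 275.86
x = 275.86 / 60.801 = 4.54

4.54-fold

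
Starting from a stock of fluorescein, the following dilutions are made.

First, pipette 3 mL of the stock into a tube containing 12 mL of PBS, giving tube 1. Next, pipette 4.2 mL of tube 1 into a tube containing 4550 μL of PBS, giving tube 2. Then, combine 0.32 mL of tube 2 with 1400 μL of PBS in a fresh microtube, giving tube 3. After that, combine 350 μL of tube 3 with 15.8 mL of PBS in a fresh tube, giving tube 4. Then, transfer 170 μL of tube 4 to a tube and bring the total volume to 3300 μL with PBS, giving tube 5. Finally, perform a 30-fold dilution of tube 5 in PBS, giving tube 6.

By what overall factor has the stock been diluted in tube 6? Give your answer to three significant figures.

1.50 × 10^6

Step 1: 3 mL + 12 mL = 15 mL total → factor 15/3 = 5
Step 2: 4.2 mL + 4550 μL = 8.75 mL total → factor 8.75/4.2 = 2.0833
Step 3: 0.32 mL + 1400 μL = 1.72 mL total → factor 1.72/0.32 = 5.375
Step 4: 350 μL + 15.8 mL = 16150 μL total → factor 16150/350 = 46.143
Step 5: 170 μL brought to 3300 μL → factor 3300/170 = 19.412
Step 6: 30-fold → factor 30
Overall dilution factor = 5 × 2.0833 × 5.375 × 46.143 × 19.412 × 30 = 1.5045 × 10^6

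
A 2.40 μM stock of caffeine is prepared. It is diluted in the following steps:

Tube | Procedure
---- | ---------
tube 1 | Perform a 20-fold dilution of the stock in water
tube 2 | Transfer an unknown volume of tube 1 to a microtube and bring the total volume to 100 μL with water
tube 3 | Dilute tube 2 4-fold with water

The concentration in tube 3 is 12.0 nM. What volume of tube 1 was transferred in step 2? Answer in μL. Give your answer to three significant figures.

Step 1: 20-fold → factor 20
Step 2: v brought to 100 μL → factor = 100 μL/v
Step 3: 4-fold → factor 4
Product of known-step factors = 80
Overall factor = 2.40 μM / (12.0 nM) = 200
Step-2 factor = 200 / 80 = 2.5
v = 100 μL / 2.5 = 40.0 μL

40.0 μL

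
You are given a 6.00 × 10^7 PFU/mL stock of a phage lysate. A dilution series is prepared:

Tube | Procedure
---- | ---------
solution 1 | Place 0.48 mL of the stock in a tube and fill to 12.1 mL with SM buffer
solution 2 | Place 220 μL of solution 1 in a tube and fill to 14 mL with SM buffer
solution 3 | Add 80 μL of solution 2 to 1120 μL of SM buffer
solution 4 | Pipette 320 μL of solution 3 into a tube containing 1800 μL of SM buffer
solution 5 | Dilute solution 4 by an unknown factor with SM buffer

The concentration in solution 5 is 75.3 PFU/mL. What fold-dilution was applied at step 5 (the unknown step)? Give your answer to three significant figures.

5.00-fold

Step 1: 0.48 mL brought to 12.1 mL → factor 12.1/0.48 = 25.208
Step 2: 220 μL brought to 14 mL → factor 14000/220 = 63.636
Step 3: 80 μL + 1120 μL = 1200 μL total → factor 1200/80 = 15
Step 4: 320 μL + 1800 μL = 2120 μL total → factor 2120/320 = 6.625
Step 5: unknown factor x
Product of known-step factors = 1.5941 × 10^5
Overall factor = 6.00 × 10^7 PFU/mL / (75.3 PFU/mL) = 7.9681 × 10^5
x = 7.9681 × 10^5 / 1.5941 × 10^5 = 5.00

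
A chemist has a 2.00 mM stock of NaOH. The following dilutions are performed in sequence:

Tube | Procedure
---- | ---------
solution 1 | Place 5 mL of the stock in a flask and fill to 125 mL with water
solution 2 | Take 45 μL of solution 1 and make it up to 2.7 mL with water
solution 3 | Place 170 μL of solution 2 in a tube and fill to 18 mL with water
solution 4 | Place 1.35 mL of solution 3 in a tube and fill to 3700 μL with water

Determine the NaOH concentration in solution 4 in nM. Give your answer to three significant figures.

4.59 nM

Step 1: 5 mL brought to 125 mL → factor 125/5 = 25
Step 2: 45 μL brought to 2.7 mL → factor 2700/45 = 60
Step 3: 170 μL brought to 18 mL → factor 18000/170 = 105.88
Step 4: 1.35 mL brought to 3700 μL → factor 3.7/1.35 = 2.7407
Overall dilution factor = 25 × 60 × 105.88 × 2.7407 = 4.3529 × 10^5
Final = 2.00 mM / 4.3529 × 10^5 = 4.595 × 10^-6 mM = 4.59 nM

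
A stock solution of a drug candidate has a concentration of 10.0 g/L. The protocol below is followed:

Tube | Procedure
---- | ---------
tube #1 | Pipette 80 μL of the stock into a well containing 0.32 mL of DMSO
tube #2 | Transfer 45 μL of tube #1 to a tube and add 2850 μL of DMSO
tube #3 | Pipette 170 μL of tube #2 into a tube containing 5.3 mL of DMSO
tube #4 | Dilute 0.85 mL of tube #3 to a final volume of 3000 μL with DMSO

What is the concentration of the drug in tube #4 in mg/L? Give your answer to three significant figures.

0.274 mg/L

Step 1: 80 μL + 0.32 mL = 400 μL total → factor 400/80 = 5
Step 2: 45 μL + 2850 μL = 2895 μL total → factor 2895/45 = 64.333
Step 3: 170 μL + 5.3 mL = 5470 μL total → factor 5470/170 = 32.176
Step 4: 0.85 mL brought to 3000 μL → factor 3/0.85 = 3.5294
Overall dilution factor = 5 × 64.333 × 32.176 × 3.5294 = 36530
Final = 10.0 g/L / 36530 = 0.0002737 g/L = 0.274 mg/L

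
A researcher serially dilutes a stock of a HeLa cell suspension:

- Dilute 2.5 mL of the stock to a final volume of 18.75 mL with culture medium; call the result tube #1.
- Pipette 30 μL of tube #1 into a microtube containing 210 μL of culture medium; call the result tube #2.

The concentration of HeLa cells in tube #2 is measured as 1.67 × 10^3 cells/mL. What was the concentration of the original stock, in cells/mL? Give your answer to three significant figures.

1.00 × 10^5 cells/mL

Step 1: 2.5 mL brought to 18.75 mL → factor 18.75/2.5 = 7.5
Step 2: 30 μL + 210 μL = 240 μL total → factor 240/30 = 8
Overall dilution factor = 7.5 × 8 = 60
Stock = 1.67 × 10^3 cells/mL × 60 = 1.00 × 10^5 cells/mL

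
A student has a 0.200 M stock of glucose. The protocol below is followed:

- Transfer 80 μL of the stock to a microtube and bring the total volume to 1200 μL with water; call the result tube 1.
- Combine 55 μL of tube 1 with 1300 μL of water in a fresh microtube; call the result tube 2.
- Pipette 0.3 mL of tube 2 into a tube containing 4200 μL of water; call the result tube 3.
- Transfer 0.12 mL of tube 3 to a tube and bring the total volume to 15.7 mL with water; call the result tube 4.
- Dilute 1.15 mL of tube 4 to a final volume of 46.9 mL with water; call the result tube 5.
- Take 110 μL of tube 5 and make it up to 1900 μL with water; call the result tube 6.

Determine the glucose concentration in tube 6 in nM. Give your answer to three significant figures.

Step 1: 80 μL brought to 1200 μL → factor 1200/80 = 15
Step 2: 55 μL + 1300 μL = 1355 μL total → factor 1355/55 = 24.636
Step 3: 0.3 mL + 4200 μL = 4.5 mL total → factor 4.5/0.3 = 15
Step 4: 0.12 mL brought to 15.7 mL → factor 15.7/0.12 = 130.83
Step 5: 1.15 mL brought to 46.9 mL → factor 46.9/1.15 = 40.783
Step 6: 110 μL brought to 1900 μL → factor 1900/110 = 17.273
Overall dilution factor = 15 × 24.636 × 15 × 130.83 × 40.783 × 17.273 = 5.1087 × 10^8
Final = 0.200 M / 5.1087 × 10^8 = 3.915 × 10^-10 M = 0.391 nM

0.391 nM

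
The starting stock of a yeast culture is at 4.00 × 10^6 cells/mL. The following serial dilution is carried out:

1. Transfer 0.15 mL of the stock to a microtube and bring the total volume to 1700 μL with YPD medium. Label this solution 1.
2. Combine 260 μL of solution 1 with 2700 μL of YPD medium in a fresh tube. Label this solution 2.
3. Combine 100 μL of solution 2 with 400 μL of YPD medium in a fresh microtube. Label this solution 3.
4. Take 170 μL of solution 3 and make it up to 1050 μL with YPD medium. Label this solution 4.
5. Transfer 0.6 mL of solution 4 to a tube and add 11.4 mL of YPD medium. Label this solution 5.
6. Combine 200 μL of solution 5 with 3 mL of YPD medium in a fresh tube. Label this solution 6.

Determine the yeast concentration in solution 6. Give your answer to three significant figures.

Step 1: 0.15 mL brought to 1700 μL → factor 1.7/0.15 = 11.333
Step 2: 260 μL + 2700 μL = 2960 μL total → factor 2960/260 = 11.385
Step 3: 100 μL + 400 μL = 500 μL total → factor 500/100 = 5
Step 4: 170 μL brought to 1050 μL → factor 1050/170 = 6.1765
Step 5: 0.6 mL + 11.4 mL = 12 mL total → factor 12/0.6 = 20
Step 6: 200 μL + 3 mL = 3200 μL total → factor 3200/200 = 16
Overall dilution factor = 11.333 × 11.385 × 5 × 6.1765 × 20 × 16 = 1.2751 × 10^6
Final = 4.00 × 10^6 cells/mL / 1.2751 × 10^6 = 3.14 cells/mL

3.14 cells/mL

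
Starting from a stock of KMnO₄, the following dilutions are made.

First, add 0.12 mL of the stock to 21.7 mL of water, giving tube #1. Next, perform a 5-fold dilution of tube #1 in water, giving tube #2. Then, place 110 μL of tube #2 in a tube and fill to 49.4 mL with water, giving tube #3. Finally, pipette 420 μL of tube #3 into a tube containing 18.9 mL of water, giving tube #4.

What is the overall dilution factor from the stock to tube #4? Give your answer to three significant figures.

Step 1: 0.12 mL + 21.7 mL = 21.82 mL total → factor 21.82/0.12 = 181.83
Step 2: 5-fold → factor 5
Step 3: 110 μL brought to 49.4 mL → factor 49400/110 = 449.09
Step 4: 420 μL + 18.9 mL = 19320 μL total → factor 19320/420 = 46
Overall dilution factor = 181.83 × 5 × 449.09 × 46 = 1.8782 × 10^7

1.88 × 10^7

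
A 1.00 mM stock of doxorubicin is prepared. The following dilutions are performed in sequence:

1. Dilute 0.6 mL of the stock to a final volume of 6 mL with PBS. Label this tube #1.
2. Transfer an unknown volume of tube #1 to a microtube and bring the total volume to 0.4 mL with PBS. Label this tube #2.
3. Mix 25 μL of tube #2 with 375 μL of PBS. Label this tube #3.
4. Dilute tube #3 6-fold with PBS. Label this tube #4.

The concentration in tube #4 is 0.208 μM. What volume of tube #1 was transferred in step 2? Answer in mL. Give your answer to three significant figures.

0.0799 mL

Step 1: 0.6 mL brought to 6 mL → factor 6/0.6 = 10
Step 2: v brought to 0.4 mL → factor = 0.4 mL/v
Step 3: 25 μL + 375 μL = 400 μL total → factor 400/25 = 16
Step 4: 6-fold → factor 6
Product of known-step factors = 960
Overall factor = 1.00 mM / (0.208 μM) = 4807.7
Step-2 factor = 4807.7 / 960 = 5.008
v = 0.4 mL / 5.008 = 0.0799 mL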